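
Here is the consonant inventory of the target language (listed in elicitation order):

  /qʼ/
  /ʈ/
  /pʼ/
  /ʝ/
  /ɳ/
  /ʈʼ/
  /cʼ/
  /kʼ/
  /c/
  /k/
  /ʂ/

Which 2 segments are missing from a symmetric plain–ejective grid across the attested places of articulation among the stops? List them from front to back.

bilabial: plain —, ejective /pʼ/.
retroflex: plain /ʈ/, ejective /ʈʼ/.
palatal: plain /c/, ejective /cʼ/.
velar: plain /k/, ejective /kʼ/.
uvular: plain —, ejective /qʼ/.
Gaps, from front to back: bilabial lacks plain (/p/); uvular lacks plain (/q/).

/p/, /q/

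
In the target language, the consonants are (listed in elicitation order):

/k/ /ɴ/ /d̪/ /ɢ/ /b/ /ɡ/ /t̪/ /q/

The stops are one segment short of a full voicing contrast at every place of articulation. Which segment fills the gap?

/p/

place of articulation  voiceless  voiced  
bilabial          —         b       
dental            t̪        d̪      
velar             k         ɡ       
uvular            q         ɢ       
The bilabial row has no voiceless member, so the gap is the voiceless bilabial stop /p/.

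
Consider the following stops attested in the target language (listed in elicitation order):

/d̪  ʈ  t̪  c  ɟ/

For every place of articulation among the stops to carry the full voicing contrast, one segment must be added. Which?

/ɖ/

place of articulation  voiceless  voiced  
dental            t̪        d̪      
retroflex         ʈ         —       
palatal           c         ɟ       
The retroflex row has no voiced member, so the gap is the voiced retroflex stop /ɖ/.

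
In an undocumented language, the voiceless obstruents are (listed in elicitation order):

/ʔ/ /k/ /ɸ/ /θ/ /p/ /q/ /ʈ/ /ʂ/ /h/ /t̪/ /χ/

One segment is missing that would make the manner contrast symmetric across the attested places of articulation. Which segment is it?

place of articulation  stop      fricative
bilabial          p         ɸ       
dental            t̪        θ       
retroflex         ʈ         ʂ       
velar             k         —       
uvular            q         χ       
glottal           ʔ         h       
The velar row has no fricative member, so the gap is the velar fricative /x/.

/x/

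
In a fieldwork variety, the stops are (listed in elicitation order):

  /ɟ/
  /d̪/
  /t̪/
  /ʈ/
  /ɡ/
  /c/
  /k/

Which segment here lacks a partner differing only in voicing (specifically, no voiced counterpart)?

/ʈ/

Dental: /t̪/ ~ /d̪/
Palatal: /c/ ~ /ɟ/
Velar: /k/ ~ /ɡ/
Retroflex: only /ʈ/ (voiceless); no voiced partner.
So /ʈ/ is the unpaired segment.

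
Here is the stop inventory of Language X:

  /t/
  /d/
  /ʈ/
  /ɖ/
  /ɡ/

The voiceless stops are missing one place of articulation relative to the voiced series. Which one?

velar

place of articulation  voiceless  voiced  
alveolar          t         d       
retroflex         ʈ         ɖ       
velar             —         ɡ       
Every place of articulation has a voiceless member except velar, where /k/ would be expected.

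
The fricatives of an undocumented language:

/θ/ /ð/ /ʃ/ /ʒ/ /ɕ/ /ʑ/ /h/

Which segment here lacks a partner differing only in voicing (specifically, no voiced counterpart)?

/h/

Dental: /θ/ ~ /ð/
Postalveolar: /ʃ/ ~ /ʒ/
Alveolo-palatal: /ɕ/ ~ /ʑ/
Glottal: only /h/ (voiceless); no voiced partner.
So /h/ is the unpaired segment.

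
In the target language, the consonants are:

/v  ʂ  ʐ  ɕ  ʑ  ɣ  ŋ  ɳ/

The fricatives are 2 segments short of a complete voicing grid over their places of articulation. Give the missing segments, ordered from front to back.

Voiceless: /ʂ/ (retroflex), /ɕ/ (alveolo-palatal).
Voiced: /v/ (labiodental), /ʐ/ (retroflex), /ʑ/ (alveolo-palatal), /ɣ/ (velar).
Gaps, from front to back: labiodental lacks voiceless (/f/); velar lacks voiceless (/x/).

/f/, /x/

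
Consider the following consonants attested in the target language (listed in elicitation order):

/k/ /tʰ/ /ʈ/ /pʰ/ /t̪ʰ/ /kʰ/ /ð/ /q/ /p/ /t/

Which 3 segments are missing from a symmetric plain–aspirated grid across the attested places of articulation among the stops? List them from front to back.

bilabial: plain /p/, aspirated /pʰ/.
dental: plain —, aspirated /t̪ʰ/.
alveolar: plain /t/, aspirated /tʰ/.
retroflex: plain /ʈ/, aspirated —.
velar: plain /k/, aspirated /kʰ/.
uvular: plain /q/, aspirated —.
Gaps, from front to back: dental lacks plain (/t̪/); retroflex lacks aspirated (/ʈʰ/); uvular lacks aspirated (/qʰ/).

/t̪/, /ʈʰ/, /qʰ/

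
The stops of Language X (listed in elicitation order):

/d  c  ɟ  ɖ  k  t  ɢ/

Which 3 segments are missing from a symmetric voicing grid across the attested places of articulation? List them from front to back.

alveolar: voiceless /t/, voiced /d/.
retroflex: voiceless —, voiced /ɖ/.
palatal: voiceless /c/, voiced /ɟ/.
velar: voiceless /k/, voiced —.
uvular: voiceless —, voiced /ɢ/.
Gaps, from front to back: retroflex lacks voiceless (/ʈ/); velar lacks voiced (/ɡ/); uvular lacks voiceless (/q/).

/ʈ/, /ɡ/, /q/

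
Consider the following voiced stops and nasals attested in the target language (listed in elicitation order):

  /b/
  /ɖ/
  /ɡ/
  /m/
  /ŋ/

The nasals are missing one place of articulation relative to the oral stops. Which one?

retroflex

bilabial: oral stop /b/, nasal /m/.
retroflex: oral stop /ɖ/, nasal —.
velar: oral stop /ɡ/, nasal /ŋ/.
Every place of articulation has a nasal member except retroflex, where /ɳ/ would be expected.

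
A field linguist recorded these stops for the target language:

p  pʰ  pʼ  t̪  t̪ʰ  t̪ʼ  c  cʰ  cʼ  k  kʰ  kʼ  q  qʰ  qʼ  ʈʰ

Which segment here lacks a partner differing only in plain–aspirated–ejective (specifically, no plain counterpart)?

/ʈʰ/

Bilabial: /p/ ~ /pʰ/ ~ /pʼ/
Dental: /t̪/ ~ /t̪ʰ/ ~ /t̪ʼ/
Palatal: /c/ ~ /cʰ/ ~ /cʼ/
Velar: /k/ ~ /kʰ/ ~ /kʼ/
Uvular: /q/ ~ /qʰ/ ~ /qʼ/
Retroflex: only /ʈʰ/ (aspirated); no plain partner.
So /ʈʰ/ is the unpaired segment.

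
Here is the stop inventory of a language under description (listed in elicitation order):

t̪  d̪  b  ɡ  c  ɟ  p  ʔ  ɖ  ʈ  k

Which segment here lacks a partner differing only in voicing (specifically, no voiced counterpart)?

/ʔ/

Bilabial: /p/ ~ /b/
Dental: /t̪/ ~ /d̪/
Retroflex: /ʈ/ ~ /ɖ/
Palatal: /c/ ~ /ɟ/
Velar: /k/ ~ /ɡ/
Glottal: only /ʔ/ (voiceless); no voiced partner.
So /ʔ/ is the unpaired segment.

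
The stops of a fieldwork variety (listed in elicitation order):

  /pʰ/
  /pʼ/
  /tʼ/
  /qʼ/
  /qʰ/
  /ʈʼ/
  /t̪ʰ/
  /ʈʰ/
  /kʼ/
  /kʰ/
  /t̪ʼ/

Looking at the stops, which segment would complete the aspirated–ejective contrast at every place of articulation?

bilabial: aspirated /pʰ/, ejective /pʼ/.
dental: aspirated /t̪ʰ/, ejective /t̪ʼ/.
alveolar: aspirated —, ejective /tʼ/.
retroflex: aspirated /ʈʰ/, ejective /ʈʼ/.
velar: aspirated /kʰ/, ejective /kʼ/.
uvular: aspirated /qʰ/, ejective /qʼ/.
The alveolar row has no aspirated member, so the gap is the aspirated alveolar stop /tʰ/.

/tʰ/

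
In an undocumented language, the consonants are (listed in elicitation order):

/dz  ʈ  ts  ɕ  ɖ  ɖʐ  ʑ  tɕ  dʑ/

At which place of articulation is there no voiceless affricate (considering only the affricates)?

Voiceless: /ts/ (alveolar), /tɕ/ (alveolo-palatal).
Voiced: /dz/ (alveolar), /ɖʐ/ (retroflex), /dʑ/ (alveolo-palatal).
Every place of articulation has a voiceless member except retroflex, where /ʈʂ/ would be expected.

retroflex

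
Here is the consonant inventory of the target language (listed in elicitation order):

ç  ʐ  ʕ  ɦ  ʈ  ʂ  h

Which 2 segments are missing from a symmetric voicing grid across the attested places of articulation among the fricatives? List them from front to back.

Voiceless: /ʂ/ (retroflex), /ç/ (palatal), /h/ (glottal).
Voiced: /ʐ/ (retroflex), /ʕ/ (pharyngeal), /ɦ/ (glottal).
Gaps, from front to back: palatal lacks voiced (/ʝ/); pharyngeal lacks voiceless (/ħ/).

/ʝ/, /ħ/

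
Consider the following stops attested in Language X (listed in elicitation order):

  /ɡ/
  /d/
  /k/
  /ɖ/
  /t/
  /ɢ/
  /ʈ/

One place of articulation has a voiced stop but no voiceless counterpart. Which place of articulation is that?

uvular

Voiceless: /t/ (alveolar), /ʈ/ (retroflex), /k/ (velar).
Voiced: /d/ (alveolar), /ɖ/ (retroflex), /ɡ/ (velar), /ɢ/ (uvular).
Every place of articulation has a voiceless member except uvular, where /q/ would be expected.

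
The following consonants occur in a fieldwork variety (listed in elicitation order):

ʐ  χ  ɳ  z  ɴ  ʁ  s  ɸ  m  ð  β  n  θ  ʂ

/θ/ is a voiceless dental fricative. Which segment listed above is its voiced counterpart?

The voiced counterpart is a voiced dental fricative — in this inventory, /ð/.

/ð/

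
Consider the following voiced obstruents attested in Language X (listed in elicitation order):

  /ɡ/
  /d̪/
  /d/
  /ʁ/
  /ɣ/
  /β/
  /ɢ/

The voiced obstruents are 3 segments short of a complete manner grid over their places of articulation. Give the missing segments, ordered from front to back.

bilabial: stop —, fricative /β/.
dental: stop /d̪/, fricative —.
alveolar: stop /d/, fricative —.
velar: stop /ɡ/, fricative /ɣ/.
uvular: stop /ɢ/, fricative /ʁ/.
Gaps, from front to back: bilabial lacks stop (/b/); dental lacks fricative (/ð/); alveolar lacks fricative (/z/).

/b/, /ð/, /z/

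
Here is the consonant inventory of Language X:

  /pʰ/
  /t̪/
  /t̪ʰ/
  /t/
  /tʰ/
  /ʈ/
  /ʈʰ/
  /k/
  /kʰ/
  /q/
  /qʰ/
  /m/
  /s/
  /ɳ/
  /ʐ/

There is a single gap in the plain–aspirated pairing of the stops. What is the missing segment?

bilabial: plain —, aspirated /pʰ/.
dental: plain /t̪/, aspirated /t̪ʰ/.
alveolar: plain /t/, aspirated /tʰ/.
retroflex: plain /ʈ/, aspirated /ʈʰ/.
velar: plain /k/, aspirated /kʰ/.
uvular: plain /q/, aspirated /qʰ/.
The bilabial row has no plain member, so the gap is the plain bilabial stop /p/.

/p/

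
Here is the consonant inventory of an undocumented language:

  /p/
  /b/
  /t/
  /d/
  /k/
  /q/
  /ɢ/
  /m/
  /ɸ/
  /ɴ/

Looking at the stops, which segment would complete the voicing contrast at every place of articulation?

bilabial: voiceless /p/, voiced /b/.
alveolar: voiceless /t/, voiced /d/.
velar: voiceless /k/, voiced —.
uvular: voiceless /q/, voiced /ɢ/.
The velar row has no voiced member, so the gap is the voiced velar stop /ɡ/.

/ɡ/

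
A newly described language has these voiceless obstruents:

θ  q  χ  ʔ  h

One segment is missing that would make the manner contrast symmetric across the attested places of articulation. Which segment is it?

place of articulation  stop      fricative
dental            —         θ       
uvular            q         χ       
glottal           ʔ         h       
The dental row has no stop member, so the gap is the dental stop /t̪/.

/t̪/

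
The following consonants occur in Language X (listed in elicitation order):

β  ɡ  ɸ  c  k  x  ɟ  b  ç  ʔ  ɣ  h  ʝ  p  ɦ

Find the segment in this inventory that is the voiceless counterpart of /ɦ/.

/h/

/ɦ/ is a voiced glottal fricative.
The voiceless counterpart is a voiceless glottal fricative — in this inventory, /h/.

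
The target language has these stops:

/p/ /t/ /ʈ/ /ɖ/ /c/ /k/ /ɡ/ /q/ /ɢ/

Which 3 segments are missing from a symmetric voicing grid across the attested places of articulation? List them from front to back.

Voiceless: /p/ (bilabial), /t/ (alveolar), /ʈ/ (retroflex), /c/ (palatal), /k/ (velar), /q/ (uvular).
Voiced: /ɖ/ (retroflex), /ɡ/ (velar), /ɢ/ (uvular).
Gaps, from front to back: bilabial lacks voiced (/b/); alveolar lacks voiced (/d/); palatal lacks voiced (/ɟ/).

/b/, /d/, /ɟ/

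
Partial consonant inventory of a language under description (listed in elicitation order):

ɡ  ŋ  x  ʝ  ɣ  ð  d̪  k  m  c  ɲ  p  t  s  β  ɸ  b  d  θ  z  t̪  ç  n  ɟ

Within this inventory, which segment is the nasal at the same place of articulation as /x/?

/ŋ/

/x/ is a voiceless velar fricative.
The nasal at the same place is a velar nasal — in this inventory, /ŋ/.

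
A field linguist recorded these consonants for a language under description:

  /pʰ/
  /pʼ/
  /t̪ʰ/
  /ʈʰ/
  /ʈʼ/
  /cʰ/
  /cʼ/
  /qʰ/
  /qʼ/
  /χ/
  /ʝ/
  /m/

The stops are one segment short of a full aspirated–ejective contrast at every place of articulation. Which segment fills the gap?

/t̪ʼ/

Aspirated: /pʰ/ (bilabial), /t̪ʰ/ (dental), /ʈʰ/ (retroflex), /cʰ/ (palatal), /qʰ/ (uvular).
Ejective: /pʼ/ (bilabial), /ʈʼ/ (retroflex), /cʼ/ (palatal), /qʼ/ (uvular).
The dental row has no ejective member, so the gap is the ejective dental stop /t̪ʼ/.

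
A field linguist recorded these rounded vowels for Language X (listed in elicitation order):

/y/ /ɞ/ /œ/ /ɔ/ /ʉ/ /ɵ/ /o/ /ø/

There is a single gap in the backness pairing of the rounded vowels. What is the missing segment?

high: front /y/, central /ʉ/, back —.
high-mid: front /ø/, central /ɵ/, back /o/.
low-mid: front /œ/, central /ɞ/, back /ɔ/.
The high row has no back member, so the gap is the high back rounded vowel /u/.

/u/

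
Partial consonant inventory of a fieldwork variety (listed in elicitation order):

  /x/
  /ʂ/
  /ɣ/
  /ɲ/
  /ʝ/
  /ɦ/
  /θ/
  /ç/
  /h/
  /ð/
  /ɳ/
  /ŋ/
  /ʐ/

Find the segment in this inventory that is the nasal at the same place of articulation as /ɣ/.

/ɣ/ is a voiced velar fricative.
The nasal at the same place is a velar nasal — in this inventory, /ŋ/.

/ŋ/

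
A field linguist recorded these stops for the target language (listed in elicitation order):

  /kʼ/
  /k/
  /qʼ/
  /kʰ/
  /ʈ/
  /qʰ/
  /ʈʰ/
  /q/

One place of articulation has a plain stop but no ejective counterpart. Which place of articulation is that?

retroflex: plain /ʈ/, aspirated /ʈʰ/, ejective —.
velar: plain /k/, aspirated /kʰ/, ejective /kʼ/.
uvular: plain /q/, aspirated /qʰ/, ejective /qʼ/.
Every place of articulation has an ejective member except retroflex, where /ʈʼ/ would be expected.

retroflex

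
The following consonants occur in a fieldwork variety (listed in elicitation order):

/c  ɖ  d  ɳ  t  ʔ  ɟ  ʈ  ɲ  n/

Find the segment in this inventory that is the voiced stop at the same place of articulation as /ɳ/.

/ɖ/

/ɳ/ is a retroflex nasal.
The voiced stop at the same place is a voiced retroflex stop — in this inventory, /ɖ/.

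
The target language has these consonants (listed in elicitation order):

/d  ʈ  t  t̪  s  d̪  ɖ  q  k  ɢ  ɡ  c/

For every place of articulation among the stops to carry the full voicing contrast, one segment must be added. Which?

/ɟ/

place of articulation  voiceless  voiced  
dental            t̪        d̪      
alveolar          t         d       
retroflex         ʈ         ɖ       
palatal           c         —       
velar             k         ɡ       
uvular            q         ɢ       
The palatal row has no voiced member, so the gap is the voiced palatal stop /ɟ/.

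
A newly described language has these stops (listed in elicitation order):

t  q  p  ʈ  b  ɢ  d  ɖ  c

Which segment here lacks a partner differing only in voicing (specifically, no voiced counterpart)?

Bilabial: /p/ ~ /b/
Alveolar: /t/ ~ /d/
Retroflex: /ʈ/ ~ /ɖ/
Uvular: /q/ ~ /ɢ/
Palatal: only /c/ (voiceless); no voiced partner.
So /c/ is the unpaired segment.

/c/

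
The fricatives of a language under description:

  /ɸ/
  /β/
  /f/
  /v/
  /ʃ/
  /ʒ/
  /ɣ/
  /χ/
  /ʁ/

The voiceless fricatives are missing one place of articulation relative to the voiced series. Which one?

velar

bilabial: voiceless /ɸ/, voiced /β/.
labiodental: voiceless /f/, voiced /v/.
postalveolar: voiceless /ʃ/, voiced /ʒ/.
velar: voiceless —, voiced /ɣ/.
uvular: voiceless /χ/, voiced /ʁ/.
Every place of articulation has a voiceless member except velar, where /x/ would be expected.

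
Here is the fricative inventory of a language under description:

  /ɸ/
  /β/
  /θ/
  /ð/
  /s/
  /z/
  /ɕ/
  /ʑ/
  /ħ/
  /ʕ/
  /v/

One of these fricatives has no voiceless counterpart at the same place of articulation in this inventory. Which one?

/v/

Bilabial: /ɸ/ ~ /β/
Dental: /θ/ ~ /ð/
Alveolar: /s/ ~ /z/
Alveolo-palatal: /ɕ/ ~ /ʑ/
Pharyngeal: /ħ/ ~ /ʕ/
Labiodental: only /v/ (voiced); no voiceless partner.
So /v/ is the unpaired segment.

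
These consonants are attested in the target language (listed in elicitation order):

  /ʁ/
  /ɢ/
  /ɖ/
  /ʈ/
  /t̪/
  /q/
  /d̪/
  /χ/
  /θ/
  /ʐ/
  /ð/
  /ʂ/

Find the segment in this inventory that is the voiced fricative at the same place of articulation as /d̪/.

/d̪/ is a voiced dental stop.
The voiced fricative at the same place is a voiced dental fricative — in this inventory, /ð/.

/ð/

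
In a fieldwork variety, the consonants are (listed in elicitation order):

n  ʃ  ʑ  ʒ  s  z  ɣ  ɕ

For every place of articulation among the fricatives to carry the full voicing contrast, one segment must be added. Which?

Voiceless: /s/ (alveolar), /ʃ/ (postalveolar), /ɕ/ (alveolo-palatal).
Voiced: /z/ (alveolar), /ʒ/ (postalveolar), /ʑ/ (alveolo-palatal), /ɣ/ (velar).
The velar row has no voiceless member, so the gap is the voiceless velar fricative /x/.

/x/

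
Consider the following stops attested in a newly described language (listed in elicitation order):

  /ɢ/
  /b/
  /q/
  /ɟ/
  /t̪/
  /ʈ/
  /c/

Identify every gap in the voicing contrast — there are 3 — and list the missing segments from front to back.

/p/, /d̪/, /ɖ/

place of articulation  voiceless  voiced  
bilabial          —         b       
dental            t̪        —       
retroflex         ʈ         —       
palatal           c         ɟ       
uvular            q         ɢ       
Gaps, from front to back: bilabial lacks voiceless (/p/); dental lacks voiced (/d̪/); retroflex lacks voiced (/ɖ/).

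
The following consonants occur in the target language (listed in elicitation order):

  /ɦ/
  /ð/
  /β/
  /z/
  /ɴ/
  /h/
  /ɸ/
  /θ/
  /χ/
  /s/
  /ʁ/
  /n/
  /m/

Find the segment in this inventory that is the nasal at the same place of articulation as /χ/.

/χ/ is a voiceless uvular fricative.
The nasal at the same place is an uvular nasal — in this inventory, /ɴ/.

/ɴ/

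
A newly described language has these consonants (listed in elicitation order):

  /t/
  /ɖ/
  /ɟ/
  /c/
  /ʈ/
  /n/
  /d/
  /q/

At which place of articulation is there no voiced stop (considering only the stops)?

Voiceless: /t/ (alveolar), /ʈ/ (retroflex), /c/ (palatal), /q/ (uvular).
Voiced: /d/ (alveolar), /ɖ/ (retroflex), /ɟ/ (palatal).
Every place of articulation has a voiced member except uvular, where /ɢ/ would be expected.

uvular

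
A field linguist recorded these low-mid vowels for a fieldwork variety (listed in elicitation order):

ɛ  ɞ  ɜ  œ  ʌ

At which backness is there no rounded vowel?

back

backness          unrounded  rounded 
front             ɛ         œ       
central           ɜ         ɞ       
back              ʌ         —       
Every backness has a rounded member except back, where /ɔ/ would be expected.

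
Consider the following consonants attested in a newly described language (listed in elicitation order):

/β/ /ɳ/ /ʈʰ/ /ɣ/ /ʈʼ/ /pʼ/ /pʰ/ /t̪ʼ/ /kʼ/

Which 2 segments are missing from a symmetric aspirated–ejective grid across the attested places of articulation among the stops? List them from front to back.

/t̪ʰ/, /kʰ/

Aspirated: /pʰ/ (bilabial), /ʈʰ/ (retroflex).
Ejective: /pʼ/ (bilabial), /t̪ʼ/ (dental), /ʈʼ/ (retroflex), /kʼ/ (velar).
Gaps, from front to back: dental lacks aspirated (/t̪ʰ/); velar lacks aspirated (/kʰ/).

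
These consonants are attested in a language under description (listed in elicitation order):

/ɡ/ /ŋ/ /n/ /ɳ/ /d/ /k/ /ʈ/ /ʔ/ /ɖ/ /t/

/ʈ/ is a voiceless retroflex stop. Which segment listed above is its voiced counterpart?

The voiced counterpart is a voiced retroflex stop — in this inventory, /ɖ/.

/ɖ/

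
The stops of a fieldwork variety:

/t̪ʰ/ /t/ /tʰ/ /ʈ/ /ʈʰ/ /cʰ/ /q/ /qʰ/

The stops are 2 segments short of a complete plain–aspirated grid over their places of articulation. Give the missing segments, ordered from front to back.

Plain: /t/ (alveolar), /ʈ/ (retroflex), /q/ (uvular).
Aspirated: /t̪ʰ/ (dental), /tʰ/ (alveolar), /ʈʰ/ (retroflex), /cʰ/ (palatal), /qʰ/ (uvular).
Gaps, from front to back: dental lacks plain (/t̪/); palatal lacks plain (/c/).

/t̪/, /c/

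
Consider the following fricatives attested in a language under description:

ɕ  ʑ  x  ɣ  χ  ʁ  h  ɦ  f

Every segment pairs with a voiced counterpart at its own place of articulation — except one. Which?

Alveolo-palatal: /ɕ/ ~ /ʑ/
Velar: /x/ ~ /ɣ/
Uvular: /χ/ ~ /ʁ/
Glottal: /h/ ~ /ɦ/
Labiodental: only /f/ (voiceless); no voiced partner.
So /f/ is the unpaired segment.

/f/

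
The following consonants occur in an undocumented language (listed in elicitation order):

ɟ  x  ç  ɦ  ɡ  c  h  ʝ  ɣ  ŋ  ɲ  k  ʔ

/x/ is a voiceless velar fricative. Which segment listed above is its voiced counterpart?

The voiced counterpart is a voiced velar fricative — in this inventory, /ɣ/.

/ɣ/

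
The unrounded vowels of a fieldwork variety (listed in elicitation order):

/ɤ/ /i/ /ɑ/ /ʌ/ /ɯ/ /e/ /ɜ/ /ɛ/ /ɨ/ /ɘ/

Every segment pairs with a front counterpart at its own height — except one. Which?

/ɑ/

High: /i/ ~ /ɨ/ ~ /ɯ/
High-mid: /e/ ~ /ɘ/ ~ /ɤ/
Low-mid: /ɛ/ ~ /ɜ/ ~ /ʌ/
Low: only /ɑ/ (back); no front partner.
So /ɑ/ is the unpaired segment.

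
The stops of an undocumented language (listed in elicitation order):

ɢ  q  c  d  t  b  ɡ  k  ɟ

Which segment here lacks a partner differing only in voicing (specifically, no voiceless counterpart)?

Alveolar: /t/ ~ /d/
Palatal: /c/ ~ /ɟ/
Velar: /k/ ~ /ɡ/
Uvular: /q/ ~ /ɢ/
Bilabial: only /b/ (voiced); no voiceless partner.
So /b/ is the unpaired segment.

/b/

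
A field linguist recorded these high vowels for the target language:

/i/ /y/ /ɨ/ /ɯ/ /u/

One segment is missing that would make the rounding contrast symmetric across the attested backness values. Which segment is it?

Unrounded: /i/ (front), /ɨ/ (central), /ɯ/ (back).
Rounded: /y/ (front), /u/ (back).
The central row has no rounded member, so the gap is the central rounded vowel /ʉ/.

/ʉ/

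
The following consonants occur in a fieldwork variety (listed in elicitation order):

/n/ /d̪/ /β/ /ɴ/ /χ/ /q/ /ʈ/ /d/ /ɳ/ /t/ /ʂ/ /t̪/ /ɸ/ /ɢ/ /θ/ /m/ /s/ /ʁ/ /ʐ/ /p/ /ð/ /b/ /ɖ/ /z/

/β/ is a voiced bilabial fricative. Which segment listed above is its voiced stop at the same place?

The voiced stop at the same place is a voiced bilabial stop — in this inventory, /b/.

/b/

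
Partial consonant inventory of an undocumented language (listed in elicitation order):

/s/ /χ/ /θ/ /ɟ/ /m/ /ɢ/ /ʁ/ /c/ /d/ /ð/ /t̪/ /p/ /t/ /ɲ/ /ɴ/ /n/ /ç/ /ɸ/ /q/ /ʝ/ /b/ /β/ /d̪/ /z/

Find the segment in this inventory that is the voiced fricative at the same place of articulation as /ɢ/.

/ɢ/ is a voiced uvular stop.
The voiced fricative at the same place is a voiced uvular fricative — in this inventory, /ʁ/.

/ʁ/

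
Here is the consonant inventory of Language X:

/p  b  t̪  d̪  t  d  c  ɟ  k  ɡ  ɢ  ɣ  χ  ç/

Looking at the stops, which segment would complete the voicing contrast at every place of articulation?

place of articulation  voiceless  voiced  
bilabial          p         b       
dental            t̪        d̪      
alveolar          t         d       
palatal           c         ɟ       
velar             k         ɡ       
uvular            —         ɢ       
The uvular row has no voiceless member, so the gap is the voiceless uvular stop /q/.

/q/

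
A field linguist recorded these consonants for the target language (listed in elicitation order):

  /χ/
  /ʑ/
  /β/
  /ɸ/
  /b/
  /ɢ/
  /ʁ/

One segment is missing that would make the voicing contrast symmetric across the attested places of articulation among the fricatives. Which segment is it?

/ɕ/

Voiceless: /ɸ/ (bilabial), /χ/ (uvular).
Voiced: /β/ (bilabial), /ʑ/ (alveolo-palatal), /ʁ/ (uvular).
The alveolo-palatal row has no voiceless member, so the gap is the voiceless alveolo-palatal fricative /ɕ/.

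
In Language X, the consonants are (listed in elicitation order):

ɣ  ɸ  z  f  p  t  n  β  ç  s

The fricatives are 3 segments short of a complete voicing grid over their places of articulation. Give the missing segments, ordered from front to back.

/v/, /ʝ/, /x/

Voiceless: /ɸ/ (bilabial), /f/ (labiodental), /s/ (alveolar), /ç/ (palatal).
Voiced: /β/ (bilabial), /z/ (alveolar), /ɣ/ (velar).
Gaps, from front to back: labiodental lacks voiced (/v/); palatal lacks voiced (/ʝ/); velar lacks voiceless (/x/).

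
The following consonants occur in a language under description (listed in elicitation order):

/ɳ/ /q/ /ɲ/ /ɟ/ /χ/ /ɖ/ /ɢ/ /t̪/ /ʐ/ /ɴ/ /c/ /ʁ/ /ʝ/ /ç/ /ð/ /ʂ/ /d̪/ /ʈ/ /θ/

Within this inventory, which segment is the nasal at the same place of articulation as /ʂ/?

/ʂ/ is a voiceless retroflex fricative.
The nasal at the same place is a retroflex nasal — in this inventory, /ɳ/.

/ɳ/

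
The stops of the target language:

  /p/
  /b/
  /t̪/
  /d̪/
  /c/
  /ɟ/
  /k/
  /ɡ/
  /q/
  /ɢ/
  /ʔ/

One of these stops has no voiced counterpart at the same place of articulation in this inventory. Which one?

Bilabial: /p/ ~ /b/
Dental: /t̪/ ~ /d̪/
Palatal: /c/ ~ /ɟ/
Velar: /k/ ~ /ɡ/
Uvular: /q/ ~ /ɢ/
Glottal: only /ʔ/ (voiceless); no voiced partner.
So /ʔ/ is the unpaired segment.

/ʔ/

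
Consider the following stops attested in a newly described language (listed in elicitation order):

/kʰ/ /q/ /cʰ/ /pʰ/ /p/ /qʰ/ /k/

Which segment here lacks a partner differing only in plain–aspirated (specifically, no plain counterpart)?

/cʰ/

Bilabial: /p/ ~ /pʰ/
Velar: /k/ ~ /kʰ/
Uvular: /q/ ~ /qʰ/
Palatal: only /cʰ/ (aspirated); no plain partner.
So /cʰ/ is the unpaired segment.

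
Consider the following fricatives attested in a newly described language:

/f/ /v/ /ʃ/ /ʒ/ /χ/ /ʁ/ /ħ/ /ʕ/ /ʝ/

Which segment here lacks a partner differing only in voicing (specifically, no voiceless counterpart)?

/ʝ/

Labiodental: /f/ ~ /v/
Postalveolar: /ʃ/ ~ /ʒ/
Uvular: /χ/ ~ /ʁ/
Pharyngeal: /ħ/ ~ /ʕ/
Palatal: only /ʝ/ (voiced); no voiceless partner.
So /ʝ/ is the unpaired segment.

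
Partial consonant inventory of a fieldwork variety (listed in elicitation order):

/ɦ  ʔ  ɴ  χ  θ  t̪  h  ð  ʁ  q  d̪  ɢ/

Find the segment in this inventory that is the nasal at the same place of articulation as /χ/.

/χ/ is a voiceless uvular fricative.
The nasal at the same place is an uvular nasal — in this inventory, /ɴ/.

/ɴ/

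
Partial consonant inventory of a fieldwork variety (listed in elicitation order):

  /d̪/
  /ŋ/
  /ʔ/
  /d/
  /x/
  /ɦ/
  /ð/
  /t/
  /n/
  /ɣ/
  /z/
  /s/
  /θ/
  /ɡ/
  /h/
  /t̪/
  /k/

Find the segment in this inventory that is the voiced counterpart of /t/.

/t/ is a voiceless alveolar stop.
The voiced counterpart is a voiced alveolar stop — in this inventory, /d/.

/d/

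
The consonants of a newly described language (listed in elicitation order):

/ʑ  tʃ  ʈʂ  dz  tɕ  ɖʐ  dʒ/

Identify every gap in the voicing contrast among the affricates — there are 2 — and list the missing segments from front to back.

place of articulation  voiceless  voiced  
alveolar          —         dz      
postalveolar      tʃ        dʒ      
retroflex         ʈʂ        ɖʐ      
alveolo-palatal   tɕ        —       
Gaps, from front to back: alveolar lacks voiceless (/ts/); alveolo-palatal lacks voiced (/dʑ/).

/ts/, /dʑ/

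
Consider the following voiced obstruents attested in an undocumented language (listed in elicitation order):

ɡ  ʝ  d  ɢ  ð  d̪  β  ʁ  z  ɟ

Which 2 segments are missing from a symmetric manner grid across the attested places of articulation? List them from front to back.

Stop: /d̪/ (dental), /d/ (alveolar), /ɟ/ (palatal), /ɡ/ (velar), /ɢ/ (uvular).
Fricative: /β/ (bilabial), /ð/ (dental), /z/ (alveolar), /ʝ/ (palatal), /ʁ/ (uvular).
Gaps, from front to back: bilabial lacks stop (/b/); velar lacks fricative (/ɣ/).

/b/, /ɣ/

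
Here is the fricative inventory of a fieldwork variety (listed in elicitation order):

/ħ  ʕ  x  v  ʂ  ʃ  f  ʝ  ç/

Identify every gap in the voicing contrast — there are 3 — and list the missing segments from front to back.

/ʒ/, /ʐ/, /ɣ/

labiodental: voiceless /f/, voiced /v/.
postalveolar: voiceless /ʃ/, voiced —.
retroflex: voiceless /ʂ/, voiced —.
palatal: voiceless /ç/, voiced /ʝ/.
velar: voiceless /x/, voiced —.
pharyngeal: voiceless /ħ/, voiced /ʕ/.
Gaps, from front to back: postalveolar lacks voiced (/ʒ/); retroflex lacks voiced (/ʐ/); velar lacks voiced (/ɣ/).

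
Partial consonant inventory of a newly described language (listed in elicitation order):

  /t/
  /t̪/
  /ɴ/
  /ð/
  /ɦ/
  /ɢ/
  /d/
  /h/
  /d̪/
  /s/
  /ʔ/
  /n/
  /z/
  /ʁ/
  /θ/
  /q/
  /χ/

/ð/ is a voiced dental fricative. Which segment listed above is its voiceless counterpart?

The voiceless counterpart is a voiceless dental fricative — in this inventory, /θ/.

/θ/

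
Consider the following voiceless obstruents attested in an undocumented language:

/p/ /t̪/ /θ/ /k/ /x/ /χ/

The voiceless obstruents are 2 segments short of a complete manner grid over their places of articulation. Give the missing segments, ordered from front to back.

/ɸ/, /q/

Stop: /p/ (bilabial), /t̪/ (dental), /k/ (velar).
Fricative: /θ/ (dental), /x/ (velar), /χ/ (uvular).
Gaps, from front to back: bilabial lacks fricative (/ɸ/); uvular lacks stop (/q/).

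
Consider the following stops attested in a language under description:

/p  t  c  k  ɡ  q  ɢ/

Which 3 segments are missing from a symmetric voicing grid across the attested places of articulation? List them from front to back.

/b/, /d/, /ɟ/

bilabial: voiceless /p/, voiced —.
alveolar: voiceless /t/, voiced —.
palatal: voiceless /c/, voiced —.
velar: voiceless /k/, voiced /ɡ/.
uvular: voiceless /q/, voiced /ɢ/.
Gaps, from front to back: bilabial lacks voiced (/b/); alveolar lacks voiced (/d/); palatal lacks voiced (/ɟ/).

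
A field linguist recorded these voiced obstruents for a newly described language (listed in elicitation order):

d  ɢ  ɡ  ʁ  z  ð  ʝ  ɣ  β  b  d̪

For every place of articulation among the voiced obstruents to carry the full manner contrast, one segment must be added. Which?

bilabial: stop /b/, fricative /β/.
dental: stop /d̪/, fricative /ð/.
alveolar: stop /d/, fricative /z/.
palatal: stop —, fricative /ʝ/.
velar: stop /ɡ/, fricative /ɣ/.
uvular: stop /ɢ/, fricative /ʁ/.
The palatal row has no stop member, so the gap is the palatal stop /ɟ/.

/ɟ/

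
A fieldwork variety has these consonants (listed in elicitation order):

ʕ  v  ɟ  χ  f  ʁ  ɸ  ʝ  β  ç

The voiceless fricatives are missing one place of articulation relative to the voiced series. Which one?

Voiceless: /ɸ/ (bilabial), /f/ (labiodental), /ç/ (palatal), /χ/ (uvular).
Voiced: /β/ (bilabial), /v/ (labiodental), /ʝ/ (palatal), /ʁ/ (uvular), /ʕ/ (pharyngeal).
Every place of articulation has a voiceless member except pharyngeal, where /ħ/ would be expected.

pharyngeal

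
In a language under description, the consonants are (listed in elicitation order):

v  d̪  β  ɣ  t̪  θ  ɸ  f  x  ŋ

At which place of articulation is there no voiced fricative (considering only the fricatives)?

dental

Voiceless: /ɸ/ (bilabial), /f/ (labiodental), /θ/ (dental), /x/ (velar).
Voiced: /β/ (bilabial), /v/ (labiodental), /ɣ/ (velar).
Every place of articulation has a voiced member except dental, where /ð/ would be expected.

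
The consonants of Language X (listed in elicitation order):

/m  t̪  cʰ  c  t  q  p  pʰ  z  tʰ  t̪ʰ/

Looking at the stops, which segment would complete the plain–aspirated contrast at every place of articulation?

Plain: /p/ (bilabial), /t̪/ (dental), /t/ (alveolar), /c/ (palatal), /q/ (uvular).
Aspirated: /pʰ/ (bilabial), /t̪ʰ/ (dental), /tʰ/ (alveolar), /cʰ/ (palatal).
The uvular row has no aspirated member, so the gap is the aspirated uvular stop /qʰ/.

/qʰ/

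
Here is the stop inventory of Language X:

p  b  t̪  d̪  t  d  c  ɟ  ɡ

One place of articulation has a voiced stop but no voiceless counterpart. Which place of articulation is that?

velar

place of articulation  voiceless  voiced  
bilabial          p         b       
dental            t̪        d̪      
alveolar          t         d       
palatal           c         ɟ       
velar             —         ɡ       
Every place of articulation has a voiceless member except velar, where /k/ would be expected.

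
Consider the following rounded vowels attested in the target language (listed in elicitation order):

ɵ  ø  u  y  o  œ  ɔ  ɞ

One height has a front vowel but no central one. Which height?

high: front /y/, central —, back /u/.
high-mid: front /ø/, central /ɵ/, back /o/.
low-mid: front /œ/, central /ɞ/, back /ɔ/.
Every height has a central member except high, where /ʉ/ would be expected.

high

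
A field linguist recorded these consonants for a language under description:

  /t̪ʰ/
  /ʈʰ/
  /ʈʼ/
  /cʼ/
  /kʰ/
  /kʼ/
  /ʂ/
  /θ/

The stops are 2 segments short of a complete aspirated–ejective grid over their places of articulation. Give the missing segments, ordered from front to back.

place of articulation  aspirated  ejective
dental            t̪ʰ       —       
retroflex         ʈʰ        ʈʼ      
palatal           —         cʼ      
velar             kʰ        kʼ      
Gaps, from front to back: dental lacks ejective (/t̪ʼ/); palatal lacks aspirated (/cʰ/).

/t̪ʼ/, /cʰ/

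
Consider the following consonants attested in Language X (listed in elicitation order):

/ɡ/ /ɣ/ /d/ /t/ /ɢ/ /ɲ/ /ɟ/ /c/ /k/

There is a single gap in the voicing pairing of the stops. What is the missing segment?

/q/

place of articulation  voiceless  voiced  
alveolar          t         d       
palatal           c         ɟ       
velar             k         ɡ       
uvular            —         ɢ       
The uvular row has no voiceless member, so the gap is the voiceless uvular stop /q/.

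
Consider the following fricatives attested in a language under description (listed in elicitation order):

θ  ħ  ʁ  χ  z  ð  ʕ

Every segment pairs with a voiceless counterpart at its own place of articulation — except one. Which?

/z/

Dental: /θ/ ~ /ð/
Uvular: /χ/ ~ /ʁ/
Pharyngeal: /ħ/ ~ /ʕ/
Alveolar: only /z/ (voiced); no voiceless partner.
So /z/ is the unpaired segment.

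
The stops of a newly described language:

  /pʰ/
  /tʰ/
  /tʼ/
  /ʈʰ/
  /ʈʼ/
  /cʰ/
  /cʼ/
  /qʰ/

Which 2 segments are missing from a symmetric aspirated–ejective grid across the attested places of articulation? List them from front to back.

place of articulation  aspirated  ejective
bilabial          pʰ        —       
alveolar          tʰ        tʼ      
retroflex         ʈʰ        ʈʼ      
palatal           cʰ        cʼ      
uvular            qʰ        —       
Gaps, from front to back: bilabial lacks ejective (/pʼ/); uvular lacks ejective (/qʼ/).

/pʼ/, /qʼ/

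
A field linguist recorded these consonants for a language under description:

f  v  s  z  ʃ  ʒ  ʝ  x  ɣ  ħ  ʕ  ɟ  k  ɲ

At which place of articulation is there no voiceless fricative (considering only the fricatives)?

place of articulation  voiceless  voiced  
labiodental       f         v       
alveolar          s         z       
postalveolar      ʃ         ʒ       
palatal           —         ʝ       
velar             x         ɣ       
pharyngeal        ħ         ʕ       
Every place of articulation has a voiceless member except palatal, where /ç/ would be expected.

palatal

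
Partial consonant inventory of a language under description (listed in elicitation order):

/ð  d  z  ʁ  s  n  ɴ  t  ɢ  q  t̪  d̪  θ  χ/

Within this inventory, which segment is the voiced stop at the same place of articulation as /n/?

/d/

/n/ is an alveolar nasal.
The voiced stop at the same place is a voiced alveolar stop — in this inventory, /d/.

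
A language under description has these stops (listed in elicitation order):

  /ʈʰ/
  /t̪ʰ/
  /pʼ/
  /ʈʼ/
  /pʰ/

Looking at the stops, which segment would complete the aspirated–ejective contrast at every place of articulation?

/t̪ʼ/

Aspirated: /pʰ/ (bilabial), /t̪ʰ/ (dental), /ʈʰ/ (retroflex).
Ejective: /pʼ/ (bilabial), /ʈʼ/ (retroflex).
The dental row has no ejective member, so the gap is the ejective dental stop /t̪ʼ/.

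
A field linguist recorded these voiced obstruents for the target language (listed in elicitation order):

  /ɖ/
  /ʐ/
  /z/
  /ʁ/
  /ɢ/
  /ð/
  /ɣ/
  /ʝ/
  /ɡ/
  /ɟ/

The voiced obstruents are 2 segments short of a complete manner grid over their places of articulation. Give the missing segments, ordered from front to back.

place of articulation  stop      fricative
dental            —         ð       
alveolar          —         z       
retroflex         ɖ         ʐ       
palatal           ɟ         ʝ       
velar             ɡ         ɣ       
uvular            ɢ         ʁ       
Gaps, from front to back: dental lacks stop (/d̪/); alveolar lacks stop (/d/).

/d̪/, /d/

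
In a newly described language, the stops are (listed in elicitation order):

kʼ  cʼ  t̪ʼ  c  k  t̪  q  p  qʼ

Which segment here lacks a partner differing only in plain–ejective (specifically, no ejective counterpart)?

Dental: /t̪/ ~ /t̪ʼ/
Palatal: /c/ ~ /cʼ/
Velar: /k/ ~ /kʼ/
Uvular: /q/ ~ /qʼ/
Bilabial: only /p/ (plain); no ejective partner.
So /p/ is the unpaired segment.

/p/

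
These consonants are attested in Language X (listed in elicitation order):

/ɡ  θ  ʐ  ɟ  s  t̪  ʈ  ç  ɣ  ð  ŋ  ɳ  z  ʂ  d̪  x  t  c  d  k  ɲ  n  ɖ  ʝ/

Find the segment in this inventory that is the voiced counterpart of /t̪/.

/t̪/ is a voiceless dental stop.
The voiced counterpart is a voiced dental stop — in this inventory, /d̪/.

/d̪/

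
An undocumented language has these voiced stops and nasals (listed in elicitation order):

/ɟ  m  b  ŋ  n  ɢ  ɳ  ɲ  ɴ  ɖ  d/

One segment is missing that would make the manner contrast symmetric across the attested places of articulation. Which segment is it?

place of articulation  oral stop  nasal   
bilabial          b         m       
alveolar          d         n       
retroflex         ɖ         ɳ       
palatal           ɟ         ɲ       
velar             —         ŋ       
uvular            ɢ         ɴ       
The velar row has no oral stop member, so the gap is the velar oral stop /ɡ/.

/ɡ/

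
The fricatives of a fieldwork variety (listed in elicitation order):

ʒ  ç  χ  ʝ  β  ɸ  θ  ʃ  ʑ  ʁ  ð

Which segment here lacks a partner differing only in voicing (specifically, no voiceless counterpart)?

/ʑ/

Bilabial: /ɸ/ ~ /β/
Dental: /θ/ ~ /ð/
Postalveolar: /ʃ/ ~ /ʒ/
Palatal: /ç/ ~ /ʝ/
Uvular: /χ/ ~ /ʁ/
Alveolo-palatal: only /ʑ/ (voiced); no voiceless partner.
So /ʑ/ is the unpaired segment.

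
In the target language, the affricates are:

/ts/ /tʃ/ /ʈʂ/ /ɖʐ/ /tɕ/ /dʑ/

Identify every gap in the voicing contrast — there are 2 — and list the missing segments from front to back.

place of articulation  voiceless  voiced  
alveolar          ts        —       
postalveolar      tʃ        —       
retroflex         ʈʂ        ɖʐ      
alveolo-palatal   tɕ        dʑ      
Gaps, from front to back: alveolar lacks voiced (/dz/); postalveolar lacks voiced (/dʒ/).

/dz/, /dʒ/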